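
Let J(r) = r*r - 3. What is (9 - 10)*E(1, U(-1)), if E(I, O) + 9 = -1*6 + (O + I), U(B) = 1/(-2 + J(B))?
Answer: 57/4 ≈ 14.250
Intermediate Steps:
J(r) = -3 + r² (J(r) = r² - 3 = -3 + r²)
U(B) = 1/(-5 + B²) (U(B) = 1/(-2 + (-3 + B²)) = 1/(-5 + B²))
E(I, O) = -15 + I + O (E(I, O) = -9 + (-1*6 + (O + I)) = -9 + (-6 + (I + O)) = -9 + (-6 + I + O) = -15 + I + O)
(9 - 10)*E(1, U(-1)) = (9 - 10)*(-15 + 1 + 1/(-5 + (-1)²)) = -(-15 + 1 + 1/(-5 + 1)) = -(-15 + 1 + 1/(-4)) = -(-15 + 1 - ¼) = -1*(-57/4) = 57/4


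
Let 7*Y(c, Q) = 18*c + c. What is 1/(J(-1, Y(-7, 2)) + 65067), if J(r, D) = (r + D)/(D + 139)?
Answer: 6/390401 ≈ 1.5369e-5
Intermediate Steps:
Y(c, Q) = 19*c/7 (Y(c, Q) = (18*c + c)/7 = (19*c)/7 = 19*c/7)
J(r, D) = (D + r)/(139 + D)
1/(J(-1, Y(-7, 2)) + 65067) = 1/(((19/7)*(-7) - 1)/(139 + (19/7)*(-7)) + 65067) = 1/((-19 - 1)/(139 - 19) + 65067) = 1/(-20/120 + 65067) = 1/((1/120)*(-20) + 65067) = 1/(-1/6 + 65067) = 1/(390401/6) = 6/390401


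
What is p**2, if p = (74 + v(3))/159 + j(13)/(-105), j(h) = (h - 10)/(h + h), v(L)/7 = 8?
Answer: 13957295881/20935196100 ≈ 0.66669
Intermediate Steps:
v(L) = 56 (v(L) = 7*8 = 56)
j(h) = (-10 + h)/(2*h) (j(h) = (-10 + h)/((2*h)) = (-10 + h)*(1/(2*h)) = (-10 + h)/(2*h))
p = 118141/144690 (p = (74 + 56)/159 + ((1/2)*(-10 + 13)/13)/(-105) = 130*(1/159) + ((1/2)*(1/13)*3)*(-1/105) = 130/159 + (3/26)*(-1/105) = 130/159 - 1/910 = 118141/144690 ≈ 0.81651)
p**2 = (118141/144690)**2 = 13957295881/20935196100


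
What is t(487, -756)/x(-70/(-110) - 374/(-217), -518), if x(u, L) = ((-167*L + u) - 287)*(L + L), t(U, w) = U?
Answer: -166067/30459937128 ≈ -5.4520e-6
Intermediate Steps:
x(u, L) = 2*L*(-287 + u - 167*L) (x(u, L) = ((u - 167*L) - 287)*(2*L) = (-287 + u - 167*L)*(2*L) = 2*L*(-287 + u - 167*L))
t(487, -756)/x(-70/(-110) - 374/(-217), -518) = 487/((2*(-518)*(-287 + (-70/(-110) - 374/(-217)) - 167*(-518)))) = 487/((2*(-518)*(-287 + (-70*(-1/110) - 374*(-1/217)) + 86506))) = 487/((2*(-518)*(-287 + (7/11 + 374/217) + 86506))) = 487/((2*(-518)*(-287 + 5633/2387 + 86506))) = 487/((2*(-518)*(205810386/2387))) = 487/(-30459937128/341) = 487*(-341/30459937128) = -166067/30459937128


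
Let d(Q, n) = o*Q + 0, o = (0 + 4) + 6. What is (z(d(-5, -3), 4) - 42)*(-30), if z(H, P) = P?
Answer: 1140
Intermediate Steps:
o = 10 (o = 4 + 6 = 10)
d(Q, n) = 10*Q (d(Q, n) = 10*Q + 0 = 10*Q)
(z(d(-5, -3), 4) - 42)*(-30) = (4 - 42)*(-30) = -38*(-30) = 1140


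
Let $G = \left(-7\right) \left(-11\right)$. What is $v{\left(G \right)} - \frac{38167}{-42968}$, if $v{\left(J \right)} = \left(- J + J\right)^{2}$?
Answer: $\frac{38167}{42968} \approx 0.88827$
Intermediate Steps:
$G = 77$
$v{\left(J \right)} = 0$ ($v{\left(J \right)} = 0^{2} = 0$)
$v{\left(G \right)} - \frac{38167}{-42968} = 0 - \frac{38167}{-42968} = 0 - - \frac{38167}{42968} = 0 + \frac{38167}{42968} = \frac{38167}{42968}$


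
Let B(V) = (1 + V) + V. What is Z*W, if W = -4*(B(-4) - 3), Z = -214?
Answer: -8560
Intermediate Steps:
B(V) = 1 + 2*V
W = 40 (W = -4*((1 + 2*(-4)) - 3) = -4*((1 - 8) - 3) = -4*(-7 - 3) = -4*(-10) = 40)
Z*W = -214*40 = -8560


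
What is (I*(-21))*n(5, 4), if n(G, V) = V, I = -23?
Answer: 1932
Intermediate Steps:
(I*(-21))*n(5, 4) = -23*(-21)*4 = 483*4 = 1932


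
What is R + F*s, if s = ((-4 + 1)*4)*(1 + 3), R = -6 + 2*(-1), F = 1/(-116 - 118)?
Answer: -304/39 ≈ -7.7949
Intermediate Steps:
F = -1/234 (F = 1/(-234) = -1/234 ≈ -0.0042735)
R = -8 (R = -6 - 2 = -8)
s = -48 (s = -3*4*4 = -12*4 = -48)
R + F*s = -8 - 1/234*(-48) = -8 + 8/39 = -304/39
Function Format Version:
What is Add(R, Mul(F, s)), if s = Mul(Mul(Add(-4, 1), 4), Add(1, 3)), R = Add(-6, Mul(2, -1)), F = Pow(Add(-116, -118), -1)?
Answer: Rational(-304, 39) ≈ -7.7949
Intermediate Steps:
F = Rational(-1, 234) (F = Pow(-234, -1) = Rational(-1, 234) ≈ -0.0042735)
R = -8 (R = Add(-6, -2) = -8)
s = -48 (s = Mul(Mul(-3, 4), 4) = Mul(-12, 4) = -48)
Add(R, Mul(F, s)) = Add(-8, Mul(Rational(-1, 234), -48)) = Add(-8, Rational(8, 39)) = Rational(-304, 39)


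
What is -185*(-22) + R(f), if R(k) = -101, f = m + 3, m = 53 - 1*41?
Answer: 3969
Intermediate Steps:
m = 12 (m = 53 - 41 = 12)
f = 15 (f = 12 + 3 = 15)
-185*(-22) + R(f) = -185*(-22) - 101 = 4070 - 101 = 3969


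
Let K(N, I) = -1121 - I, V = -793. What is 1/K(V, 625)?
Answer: -1/1746 ≈ -0.00057274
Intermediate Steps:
1/K(V, 625) = 1/(-1121 - 1*625) = 1/(-1121 - 625) = 1/(-1746) = -1/1746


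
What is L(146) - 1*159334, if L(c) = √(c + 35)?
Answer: -159334 + √181 ≈ -1.5932e+5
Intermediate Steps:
L(c) = √(35 + c)
L(146) - 1*159334 = √(35 + 146) - 1*159334 = √181 - 159334 = -159334 + √181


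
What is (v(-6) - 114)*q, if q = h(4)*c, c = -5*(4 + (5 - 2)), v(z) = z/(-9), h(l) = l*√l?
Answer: 95200/3 ≈ 31733.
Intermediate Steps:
h(l) = l^(3/2)
v(z) = -z/9 (v(z) = z*(-⅑) = -z/9)
c = -35 (c = -5*(4 + 3) = -5*7 = -35)
q = -280 (q = 4^(3/2)*(-35) = 8*(-35) = -280)
(v(-6) - 114)*q = (-⅑*(-6) - 114)*(-280) = (⅔ - 114)*(-280) = -340/3*(-280) = 95200/3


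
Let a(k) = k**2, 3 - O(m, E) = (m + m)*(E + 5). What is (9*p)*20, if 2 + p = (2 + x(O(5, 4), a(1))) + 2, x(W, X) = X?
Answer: 540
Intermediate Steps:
O(m, E) = 3 - 2*m*(5 + E) (O(m, E) = 3 - (m + m)*(E + 5) = 3 - 2*m*(5 + E))
p = 3 (p = -2 + ((2 + 1**2) + 2) = -2 + ((2 + 1) + 2) = -2 + (3 + 2) = -2 + 5 = 3)
(9*p)*20 = (9*3)*20 = 27*20 = 540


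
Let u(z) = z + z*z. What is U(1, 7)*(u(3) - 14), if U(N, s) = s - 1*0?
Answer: -14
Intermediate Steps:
U(N, s) = s (U(N, s) = s + 0 = s)
u(z) = z + z²
U(1, 7)*(u(3) - 14) = 7*(3*(1 + 3) - 14) = 7*(3*4 - 14) = 7*(12 - 14) = 7*(-2) = -14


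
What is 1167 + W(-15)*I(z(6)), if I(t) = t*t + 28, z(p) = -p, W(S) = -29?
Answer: -689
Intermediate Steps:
I(t) = 28 + t² (I(t) = t² + 28 = 28 + t²)
1167 + W(-15)*I(z(6)) = 1167 - 29*(28 + (-1*6)²) = 1167 - 29*(28 + (-6)²) = 1167 - 29*(28 + 36) = 1167 - 29*64 = 1167 - 1856 = -689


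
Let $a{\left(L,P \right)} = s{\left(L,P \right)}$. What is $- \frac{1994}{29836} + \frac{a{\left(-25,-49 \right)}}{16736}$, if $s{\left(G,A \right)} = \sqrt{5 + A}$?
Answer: $- \frac{997}{14918} + \frac{i \sqrt{11}}{8368} \approx -0.066832 + 0.00039635 i$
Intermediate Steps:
$a{\left(L,P \right)} = \sqrt{5 + P}$
$- \frac{1994}{29836} + \frac{a{\left(-25,-49 \right)}}{16736} = - \frac{1994}{29836} + \frac{\sqrt{5 - 49}}{16736} = \left(-1994\right) \frac{1}{29836} + \sqrt{-44} \cdot \frac{1}{16736} = - \frac{997}{14918} + 2 i \sqrt{11} \cdot \frac{1}{16736} = - \frac{997}{14918} + \frac{i \sqrt{11}}{8368}$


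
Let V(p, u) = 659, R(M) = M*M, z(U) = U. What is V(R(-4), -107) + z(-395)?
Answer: 264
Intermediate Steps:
R(M) = M**2
V(R(-4), -107) + z(-395) = 659 - 395 = 264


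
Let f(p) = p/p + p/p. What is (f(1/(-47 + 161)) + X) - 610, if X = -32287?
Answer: -32895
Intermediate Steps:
f(p) = 2 (f(p) = 1 + 1 = 2)
(f(1/(-47 + 161)) + X) - 610 = (2 - 32287) - 610 = -32285 - 610 = -32895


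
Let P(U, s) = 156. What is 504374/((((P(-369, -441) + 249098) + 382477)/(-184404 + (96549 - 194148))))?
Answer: -2495350546/11083 ≈ -2.2515e+5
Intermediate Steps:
504374/((((P(-369, -441) + 249098) + 382477)/(-184404 + (96549 - 194148)))) = 504374/((((156 + 249098) + 382477)/(-184404 + (96549 - 194148)))) = 504374/(((249254 + 382477)/(-184404 - 97599))) = 504374/((631731/(-282003))) = 504374/((631731*(-1/282003))) = 504374/(-210577/94001) = 504374*(-94001/210577) = -2495350546/11083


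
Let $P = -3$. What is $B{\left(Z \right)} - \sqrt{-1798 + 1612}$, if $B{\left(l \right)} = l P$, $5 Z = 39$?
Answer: $- \frac{117}{5} - i \sqrt{186} \approx -23.4 - 13.638 i$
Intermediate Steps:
$Z = \frac{39}{5}$ ($Z = \frac{1}{5} \cdot 39 = \frac{39}{5} \approx 7.8$)
$B{\left(l \right)} = - 3 l$ ($B{\left(l \right)} = l \left(-3\right) = - 3 l$)
$B{\left(Z \right)} - \sqrt{-1798 + 1612} = \left(-3\right) \frac{39}{5} - \sqrt{-1798 + 1612} = - \frac{117}{5} - \sqrt{-186} = - \frac{117}{5} - i \sqrt{186}$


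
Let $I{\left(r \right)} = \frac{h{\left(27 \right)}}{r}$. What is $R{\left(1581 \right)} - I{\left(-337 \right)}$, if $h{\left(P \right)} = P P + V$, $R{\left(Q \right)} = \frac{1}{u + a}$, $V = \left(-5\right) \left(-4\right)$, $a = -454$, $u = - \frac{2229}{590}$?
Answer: $\frac{202097831}{91019993} \approx 2.2204$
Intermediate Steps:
$u = - \frac{2229}{590}$ ($u = \left(-2229\right) \frac{1}{590} = - \frac{2229}{590} \approx -3.778$)
$V = 20$
$R{\left(Q \right)} = - \frac{590}{270089}$ ($R{\left(Q \right)} = \frac{1}{- \frac{2229}{590} - 454} = \frac{1}{- \frac{270089}{590}} = - \frac{590}{270089}$)
$h{\left(P \right)} = 20 + P^{2}$ ($h{\left(P \right)} = P P + 20 = P^{2} + 20 = 20 + P^{2}$)
$I{\left(r \right)} = \frac{749}{r}$ ($I{\left(r \right)} = \frac{20 + 27^{2}}{r} = \frac{20 + 729}{r} = \frac{749}{r}$)
$R{\left(1581 \right)} - I{\left(-337 \right)} = - \frac{590}{270089} - \frac{749}{-337} = - \frac{590}{270089} - 749 \left(- \frac{1}{337}\right) = - \frac{590}{270089} - - \frac{749}{337} = - \frac{590}{270089} + \frac{749}{337} = \frac{202097831}{91019993}$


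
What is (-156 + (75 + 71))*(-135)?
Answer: 1350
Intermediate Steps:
(-156 + (75 + 71))*(-135) = (-156 + 146)*(-135) = -10*(-135) = 1350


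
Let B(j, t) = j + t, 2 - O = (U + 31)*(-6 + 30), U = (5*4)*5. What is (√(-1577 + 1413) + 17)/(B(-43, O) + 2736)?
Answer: -17/449 - 2*I*√41/449 ≈ -0.037862 - 0.028522*I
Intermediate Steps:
U = 100 (U = 20*5 = 100)
O = -3142 (O = 2 - (100 + 31)*(-6 + 30) = 2 - 131*24 = 2 - 1*3144 = 2 - 3144 = -3142)
(√(-1577 + 1413) + 17)/(B(-43, O) + 2736) = (√(-1577 + 1413) + 17)/((-43 - 3142) + 2736) = (√(-164) + 17)/(-3185 + 2736) = (2*I*√41 + 17)/(-449) = (17 + 2*I*√41)*(-1/449) = -17/449 - 2*I*√41/449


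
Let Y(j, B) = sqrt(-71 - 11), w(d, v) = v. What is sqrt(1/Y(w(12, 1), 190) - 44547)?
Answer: sqrt(-299534028 - 82*I*sqrt(82))/82 ≈ 0.00026161 - 211.06*I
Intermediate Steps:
Y(j, B) = I*sqrt(82) (Y(j, B) = sqrt(-82) = I*sqrt(82))
sqrt(1/Y(w(12, 1), 190) - 44547) = sqrt(1/(I*sqrt(82)) - 44547) = sqrt(-I*sqrt(82)/82 - 44547) = sqrt(-44547 - I*sqrt(82)/82)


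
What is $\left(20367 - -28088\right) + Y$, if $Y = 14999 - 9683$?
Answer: $53771$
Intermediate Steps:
$Y = 5316$
$\left(20367 - -28088\right) + Y = \left(20367 - -28088\right) + 5316 = \left(20367 + 28088\right) + 5316 = 48455 + 5316 = 53771$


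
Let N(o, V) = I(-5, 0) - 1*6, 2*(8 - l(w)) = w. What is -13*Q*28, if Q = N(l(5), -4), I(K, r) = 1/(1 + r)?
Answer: 1820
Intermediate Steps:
l(w) = 8 - w/2
N(o, V) = -5 (N(o, V) = 1/(1 + 0) - 1*6 = 1/1 - 6 = 1 - 6 = -5)
Q = -5
-13*Q*28 = -13*(-5)*28 = 65*28 = 1820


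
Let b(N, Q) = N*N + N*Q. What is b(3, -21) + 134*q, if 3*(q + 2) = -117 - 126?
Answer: -11176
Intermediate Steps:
b(N, Q) = N² + N*Q
q = -83 (q = -2 + (-117 - 126)/3 = -2 + (⅓)*(-243) = -2 - 81 = -83)
b(3, -21) + 134*q = 3*(3 - 21) + 134*(-83) = 3*(-18) - 11122 = -54 - 11122 = -11176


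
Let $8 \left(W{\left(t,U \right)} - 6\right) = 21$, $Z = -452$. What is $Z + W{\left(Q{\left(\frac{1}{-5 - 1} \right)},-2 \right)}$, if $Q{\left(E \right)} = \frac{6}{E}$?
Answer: $- \frac{3547}{8} \approx -443.38$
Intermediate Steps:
$W{\left(t,U \right)} = \frac{69}{8}$ ($W{\left(t,U \right)} = 6 + \frac{1}{8} \cdot 21 = 6 + \frac{21}{8} = \frac{69}{8}$)
$Z + W{\left(Q{\left(\frac{1}{-5 - 1} \right)},-2 \right)} = -452 + \frac{69}{8} = - \frac{3547}{8}$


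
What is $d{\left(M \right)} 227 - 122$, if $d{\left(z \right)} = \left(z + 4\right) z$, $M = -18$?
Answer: $57082$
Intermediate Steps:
$d{\left(z \right)} = z \left(4 + z\right)$ ($d{\left(z \right)} = \left(4 + z\right) z = z \left(4 + z\right)$)
$d{\left(M \right)} 227 - 122 = - 18 \left(4 - 18\right) 227 - 122 = \left(-18\right) \left(-14\right) 227 - 122 = 252 \cdot 227 - 122 = 57204 - 122 = 57082$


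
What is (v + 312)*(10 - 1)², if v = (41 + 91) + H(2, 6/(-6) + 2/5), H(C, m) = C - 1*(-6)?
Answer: 36612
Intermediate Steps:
H(C, m) = 6 + C (H(C, m) = C + 6 = 6 + C)
v = 140 (v = (41 + 91) + (6 + 2) = 132 + 8 = 140)
(v + 312)*(10 - 1)² = (140 + 312)*(10 - 1)² = 452*9² = 452*81 = 36612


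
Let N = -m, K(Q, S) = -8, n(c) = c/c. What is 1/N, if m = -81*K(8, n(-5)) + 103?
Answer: -1/751 ≈ -0.0013316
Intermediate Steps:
n(c) = 1
m = 751 (m = -81*(-8) + 103 = 648 + 103 = 751)
N = -751 (N = -1*751 = -751)
1/N = 1/(-751) = -1/751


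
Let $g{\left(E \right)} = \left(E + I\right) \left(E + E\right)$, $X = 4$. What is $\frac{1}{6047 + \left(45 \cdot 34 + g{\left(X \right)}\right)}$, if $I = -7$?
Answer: $\frac{1}{7553} \approx 0.0001324$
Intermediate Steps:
$g{\left(E \right)} = 2 E \left(-7 + E\right)$ ($g{\left(E \right)} = \left(E - 7\right) \left(E + E\right) = \left(-7 + E\right) 2 E = 2 E \left(-7 + E\right)$)
$\frac{1}{6047 + \left(45 \cdot 34 + g{\left(X \right)}\right)} = \frac{1}{6047 + \left(45 \cdot 34 + 2 \cdot 4 \left(-7 + 4\right)\right)} = \frac{1}{6047 + \left(1530 + 2 \cdot 4 \left(-3\right)\right)} = \frac{1}{6047 + \left(1530 - 24\right)} = \frac{1}{6047 + 1506} = \frac{1}{7553}$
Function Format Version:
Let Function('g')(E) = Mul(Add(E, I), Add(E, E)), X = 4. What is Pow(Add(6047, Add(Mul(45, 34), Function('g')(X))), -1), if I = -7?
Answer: Rational(1, 7553) ≈ 0.00013240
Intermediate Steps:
Function('g')(E) = Mul(2, E, Add(-7, E)) (Function('g')(E) = Mul(Add(E, -7), Add(E, E)) = Mul(Add(-7, E), Mul(2, E)) = Mul(2, E, Add(-7, E)))
Pow(Add(6047, Add(Mul(45, 34), Function('g')(X))), -1) = Pow(Add(6047, Add(Mul(45, 34), Mul(2, 4, Add(-7, 4)))), -1) = Pow(Add(6047, Add(1530, Mul(2, 4, -3))), -1) = Pow(Add(6047, Add(1530, -24)), -1) = Pow(Add(6047, 1506), -1) = Pow(7553, -1) = Rational(1, 7553)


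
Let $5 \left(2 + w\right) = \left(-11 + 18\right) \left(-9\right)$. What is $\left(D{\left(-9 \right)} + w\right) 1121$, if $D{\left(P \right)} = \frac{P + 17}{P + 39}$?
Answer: $- \frac{48203}{3} \approx -16068.0$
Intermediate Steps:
$D{\left(P \right)} = \frac{17 + P}{39 + P}$
$w = - \frac{73}{5}$ ($w = -2 + \frac{\left(-11 + 18\right) \left(-9\right)}{5} = -2 + \frac{7 \left(-9\right)}{5} = -2 + \frac{1}{5} \left(-63\right) = -2 - \frac{63}{5} = - \frac{73}{5} \approx -14.6$)
$\left(D{\left(-9 \right)} + w\right) 1121 = \left(\frac{17 - 9}{39 - 9} - \frac{73}{5}\right) 1121 = \left(\frac{1}{30} \cdot 8 - \frac{73}{5}\right) 1121 = \left(\frac{4}{15} - \frac{73}{5}\right) 1121 = \left(- \frac{43}{3}\right) 1121 = - \frac{48203}{3}$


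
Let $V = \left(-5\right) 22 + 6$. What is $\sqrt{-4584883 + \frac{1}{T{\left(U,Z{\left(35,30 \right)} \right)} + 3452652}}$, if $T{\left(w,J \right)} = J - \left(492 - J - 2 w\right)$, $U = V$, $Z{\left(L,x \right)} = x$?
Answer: $\frac{i \sqrt{13658809870368888785}}{1726006} \approx 2141.2 i$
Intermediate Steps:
$V = -104$ ($V = -110 + 6 = -104$)
$U = -104$
$T{\left(w,J \right)} = -492 + 2 J + 2 w$ ($T{\left(w,J \right)} = J - \left(492 - J - 2 w\right) = J + \left(w + \left(-492 + J + w\right)\right) = J + \left(-492 + J + 2 w\right) = -492 + 2 J + 2 w$)
$\sqrt{-4584883 + \frac{1}{T{\left(U,Z{\left(35,30 \right)} \right)} + 3452652}} = \sqrt{-4584883 + \frac{1}{\left(-492 + 2 \cdot 30 + 2 \left(-104\right)\right) + 3452652}} = \sqrt{-4584883 + \frac{1}{\left(-492 + 60 - 208\right) + 3452652}} = \sqrt{-4584883 + \frac{1}{-640 + 3452652}} = \sqrt{-4584883 + \frac{1}{3452012}} = \sqrt{- \frac{15827071134595}{3452012}} = \frac{i \sqrt{13658809870368888785}}{1726006}$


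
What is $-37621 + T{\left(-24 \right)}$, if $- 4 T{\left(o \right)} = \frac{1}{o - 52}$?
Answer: $- \frac{11436783}{304} \approx -37621.0$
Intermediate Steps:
$T{\left(o \right)} = - \frac{1}{4 \left(-52 + o\right)}$ ($T{\left(o \right)} = - \frac{1}{4 \left(o - 52\right)} = - \frac{1}{4 \left(-52 + o\right)}$)
$-37621 + T{\left(-24 \right)} = -37621 - \frac{1}{-208 + 4 \left(-24\right)} = -37621 - \frac{1}{-208 - 96} = -37621 - \frac{1}{-304} = -37621 - - \frac{1}{304} = -37621 + \frac{1}{304} = - \frac{11436783}{304}$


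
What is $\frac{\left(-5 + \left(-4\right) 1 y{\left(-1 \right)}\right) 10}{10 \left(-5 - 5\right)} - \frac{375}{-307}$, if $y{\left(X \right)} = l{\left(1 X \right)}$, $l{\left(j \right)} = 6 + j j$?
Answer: $\frac{13881}{3070} \approx 4.5215$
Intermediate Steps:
$l{\left(j \right)} = 6 + j^{2}$
$y{\left(X \right)} = 6 + X^{2}$ ($y{\left(X \right)} = 6 + \left(1 X\right)^{2} = 6 + X^{2}$)
$\frac{\left(-5 + \left(-4\right) 1 y{\left(-1 \right)}\right) 10}{10 \left(-5 - 5\right)} - \frac{375}{-307} = \frac{\left(-5 + \left(-4\right) 1 \left(6 + \left(-1\right)^{2}\right)\right) 10}{10 \left(-5 - 5\right)} - \frac{375}{-307} = \frac{\left(-5 - 4 \left(6 + 1\right)\right) 10}{10 \left(-10\right)} - - \frac{375}{307} = \frac{\left(-5 - 28\right) 10}{-100} + \frac{375}{307} = \left(-5 - 28\right) 10 \left(- \frac{1}{100}\right) + \frac{375}{307} = \left(-33\right) 10 \left(- \frac{1}{100}\right) + \frac{375}{307} = \left(-330\right) \left(- \frac{1}{100}\right) + \frac{375}{307} = \frac{33}{10} + \frac{375}{307} = \frac{13881}{3070}$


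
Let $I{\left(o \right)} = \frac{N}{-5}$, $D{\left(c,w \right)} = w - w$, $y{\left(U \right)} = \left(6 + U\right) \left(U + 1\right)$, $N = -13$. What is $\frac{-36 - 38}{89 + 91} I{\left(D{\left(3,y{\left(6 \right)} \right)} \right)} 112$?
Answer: $- \frac{26936}{225} \approx -119.72$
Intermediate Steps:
$y{\left(U \right)} = \left(1 + U\right) \left(6 + U\right)$ ($y{\left(U \right)} = \left(6 + U\right) \left(1 + U\right) = \left(1 + U\right) \left(6 + U\right)$)
$D{\left(c,w \right)} = 0$
$I{\left(o \right)} = \frac{13}{5}$ ($I{\left(o \right)} = - \frac{13}{-5} = \left(-13\right) \left(- \frac{1}{5}\right) = \frac{13}{5}$)
$\frac{-36 - 38}{89 + 91} I{\left(D{\left(3,y{\left(6 \right)} \right)} \right)} 112 = \frac{-36 - 38}{89 + 91} \cdot \frac{13}{5} \cdot 112 = - \frac{74}{180} \cdot \frac{13}{5} \cdot 112 = \left(-74\right) \frac{1}{180} \cdot \frac{13}{5} \cdot 112 = \left(- \frac{37}{90}\right) \frac{13}{5} \cdot 112 = \left(- \frac{481}{450}\right) 112 = - \frac{26936}{225}$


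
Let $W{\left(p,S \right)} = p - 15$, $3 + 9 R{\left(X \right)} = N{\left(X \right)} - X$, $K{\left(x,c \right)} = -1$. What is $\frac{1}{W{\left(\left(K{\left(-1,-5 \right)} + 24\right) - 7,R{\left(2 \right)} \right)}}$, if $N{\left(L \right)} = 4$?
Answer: $1$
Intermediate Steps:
$R{\left(X \right)} = \frac{1}{9} - \frac{X}{9}$ ($R{\left(X \right)} = - \frac{1}{3} + \frac{4 - X}{9} = - \frac{1}{3} - \left(- \frac{4}{9} + \frac{X}{9}\right) = \frac{1}{9} - \frac{X}{9}$)
$W{\left(p,S \right)} = -15 + p$
$\frac{1}{W{\left(\left(K{\left(-1,-5 \right)} + 24\right) - 7,R{\left(2 \right)} \right)}} = \frac{1}{-15 + \left(\left(-1 + 24\right) - 7\right)} = \frac{1}{-15 + \left(23 - 7\right)} = \frac{1}{-15 + 16} = 1^{-1} = 1$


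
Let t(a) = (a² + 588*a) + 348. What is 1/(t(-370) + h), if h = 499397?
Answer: 1/419085 ≈ 2.3862e-6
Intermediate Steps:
t(a) = 348 + a² + 588*a
1/(t(-370) + h) = 1/((348 + (-370)² + 588*(-370)) + 499397) = 1/((348 + 136900 - 217560) + 499397) = 1/(-80312 + 499397) = 1/419085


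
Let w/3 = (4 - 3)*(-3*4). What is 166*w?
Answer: -5976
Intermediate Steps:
w = -36 (w = 3*((4 - 3)*(-3*4)) = 3*(1*(-12)) = 3*(-12) = -36)
166*w = 166*(-36) = -5976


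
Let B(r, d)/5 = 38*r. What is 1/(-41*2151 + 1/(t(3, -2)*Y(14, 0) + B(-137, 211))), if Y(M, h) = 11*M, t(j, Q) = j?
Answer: -25568/2254867489 ≈ -1.1339e-5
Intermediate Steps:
B(r, d) = 190*r (B(r, d) = 5*(38*r) = 190*r)
1/(-41*2151 + 1/(t(3, -2)*Y(14, 0) + B(-137, 211))) = 1/(-41*2151 + 1/(3*(11*14) + 190*(-137))) = 1/(-88191 + 1/(3*154 - 26030)) = 1/(-88191 + 1/(462 - 26030)) = 1/(-88191 + 1/(-25568)) = 1/(-88191 - 1/25568) = 1/(-2254867489/25568) = -25568/2254867489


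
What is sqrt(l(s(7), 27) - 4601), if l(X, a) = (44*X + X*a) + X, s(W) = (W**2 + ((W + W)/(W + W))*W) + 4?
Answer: I*sqrt(281) ≈ 16.763*I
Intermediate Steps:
s(W) = 4 + W + W**2 (s(W) = (W**2 + ((2*W)/((2*W)))*W) + 4 = (W**2 + ((2*W)*(1/(2*W)))*W) + 4 = (W**2 + 1*W) + 4 = (W**2 + W) + 4 = (W + W**2) + 4 = 4 + W + W**2)
l(X, a) = 45*X + X*a
sqrt(l(s(7), 27) - 4601) = sqrt((4 + 7 + 7**2)*(45 + 27) - 4601) = sqrt((4 + 7 + 49)*72 - 4601) = sqrt(60*72 - 4601) = sqrt(4320 - 4601) = sqrt(-281) = I*sqrt(281)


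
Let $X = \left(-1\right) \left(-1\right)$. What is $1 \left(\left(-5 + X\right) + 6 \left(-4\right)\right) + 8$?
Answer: $-20$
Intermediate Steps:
$X = 1$
$1 \left(\left(-5 + X\right) + 6 \left(-4\right)\right) + 8 = 1 \left(\left(-5 + 1\right) + 6 \left(-4\right)\right) + 8 = 1 \left(-4 - 24\right) + 8 = 1 \left(-28\right) + 8 = -28 + 8 = -20$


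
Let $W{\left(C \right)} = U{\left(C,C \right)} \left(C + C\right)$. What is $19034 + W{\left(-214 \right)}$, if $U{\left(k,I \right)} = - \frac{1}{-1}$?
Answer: $18606$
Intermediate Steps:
$U{\left(k,I \right)} = 1$ ($U{\left(k,I \right)} = \left(-1\right) \left(-1\right) = 1$)
$W{\left(C \right)} = 2 C$ ($W{\left(C \right)} = 1 \left(C + C\right) = 1 \cdot 2 C = 2 C$)
$19034 + W{\left(-214 \right)} = 19034 + 2 \left(-214\right) = 19034 - 428 = 18606$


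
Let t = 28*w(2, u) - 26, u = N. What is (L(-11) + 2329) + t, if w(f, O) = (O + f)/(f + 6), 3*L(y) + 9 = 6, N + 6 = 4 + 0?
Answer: 2302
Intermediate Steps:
N = -2 (N = -6 + (4 + 0) = -6 + 4 = -2)
u = -2
L(y) = -1 (L(y) = -3 + (⅓)*6 = -3 + 2 = -1)
w(f, O) = (O + f)/(6 + f)
t = -26 (t = 28*((-2 + 2)/(6 + 2)) - 26 = 28*(0/8) - 26 = 28*((⅛)*0) - 26 = 28*0 - 26 = 0 - 26 = -26)
(L(-11) + 2329) + t = (-1 + 2329) - 26 = 2328 - 26 = 2302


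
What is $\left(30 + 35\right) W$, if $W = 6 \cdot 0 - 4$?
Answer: $-260$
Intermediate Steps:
$W = -4$ ($W = 0 - 4 = -4$)
$\left(30 + 35\right) W = \left(30 + 35\right) \left(-4\right) = 65 \left(-4\right) = -260$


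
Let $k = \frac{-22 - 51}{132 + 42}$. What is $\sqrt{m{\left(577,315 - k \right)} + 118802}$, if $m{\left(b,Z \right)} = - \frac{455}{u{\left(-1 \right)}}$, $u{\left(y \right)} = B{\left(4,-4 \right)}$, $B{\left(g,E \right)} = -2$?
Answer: $\frac{9 \sqrt{5878}}{2} \approx 345.01$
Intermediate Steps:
$k = - \frac{73}{174} \approx -0.41954$
$u{\left(y \right)} = -2$
$m{\left(b,Z \right)} = \frac{455}{2}$ ($m{\left(b,Z \right)} = - \frac{455}{-2} = \left(-455\right) \left(- \frac{1}{2}\right) = \frac{455}{2}$)
$\sqrt{m{\left(577,315 - k \right)} + 118802} = \sqrt{\frac{455}{2} + 118802} = \sqrt{\frac{238059}{2}} = \frac{9 \sqrt{5878}}{2}$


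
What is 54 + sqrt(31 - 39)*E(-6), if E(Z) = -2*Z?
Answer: 54 + 24*I*sqrt(2) ≈ 54.0 + 33.941*I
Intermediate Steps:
54 + sqrt(31 - 39)*E(-6) = 54 + sqrt(31 - 39)*(-2*(-6)) = 54 + sqrt(-8)*12 = 54 + (2*I*sqrt(2))*12 = 54 + 24*I*sqrt(2)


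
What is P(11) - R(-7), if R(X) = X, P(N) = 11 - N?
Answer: 7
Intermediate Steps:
P(11) - R(-7) = (11 - 1*11) - 1*(-7) = (11 - 11) + 7 = 0 + 7 = 7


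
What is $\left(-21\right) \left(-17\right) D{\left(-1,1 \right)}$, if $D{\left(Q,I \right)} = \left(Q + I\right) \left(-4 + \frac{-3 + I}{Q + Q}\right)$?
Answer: $0$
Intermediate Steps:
$D{\left(Q,I \right)} = \left(-4 + \frac{-3 + I}{2 Q}\right) \left(I + Q\right)$ ($D{\left(Q,I \right)} = \left(I + Q\right) \left(-4 + \frac{-3 + I}{2 Q}\right) = \left(-4 + \frac{-3 + I}{2 Q}\right) \left(I + Q\right)$)
$\left(-21\right) \left(-17\right) D{\left(-1,1 \right)} = \left(-21\right) \left(-17\right) \frac{1^{2} - 3 - - (3 + 7 \cdot 1 + 8 \left(-1\right))}{2 \left(-1\right)} = 357 \cdot \frac{1}{2} \left(-1\right) \left(1 - 3 - - (3 + 7 - 8)\right) = 357 \cdot \frac{1}{2} \left(-1\right) \left(1 - 3 - \left(-1\right) 2\right) = 357 \cdot \frac{1}{2} \left(-1\right) \left(1 - 3 + 2\right) = 357 \cdot \frac{1}{2} \left(-1\right) 0 = 357 \cdot 0 = 0$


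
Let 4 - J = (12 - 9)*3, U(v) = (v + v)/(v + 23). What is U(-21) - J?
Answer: -16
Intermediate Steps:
U(v) = 2*v/(23 + v) (U(v) = (2*v)/(23 + v) = 2*v/(23 + v))
J = -5 (J = 4 - (12 - 9)*3 = 4 - 3*3 = 4 - 1*9 = 4 - 9 = -5)
U(-21) - J = 2*(-21)/(23 - 21) - 1*(-5) = 2*(-21)/2 + 5 = 2*(-21)*(½) + 5 = -21 + 5 = -16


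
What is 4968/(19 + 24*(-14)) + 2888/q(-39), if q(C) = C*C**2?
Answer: -295612288/18804123 ≈ -15.721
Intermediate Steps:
q(C) = C**3
4968/(19 + 24*(-14)) + 2888/q(-39) = 4968/(19 + 24*(-14)) + 2888/((-39)**3) = 4968/(19 - 336) + 2888/(-59319) = 4968/(-317) + 2888*(-1/59319) = 4968*(-1/317) - 2888/59319 = -4968/317 - 2888/59319 = -295612288/18804123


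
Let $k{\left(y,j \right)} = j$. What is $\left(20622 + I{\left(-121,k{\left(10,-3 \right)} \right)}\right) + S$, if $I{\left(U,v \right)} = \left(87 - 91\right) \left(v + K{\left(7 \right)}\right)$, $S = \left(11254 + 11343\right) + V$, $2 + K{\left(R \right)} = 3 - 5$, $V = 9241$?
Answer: $52488$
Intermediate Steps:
$K{\left(R \right)} = -4$ ($K{\left(R \right)} = -2 + \left(3 - 5\right) = -2 - 2 = -4$)
$S = 31838$ ($S = \left(11254 + 11343\right) + 9241 = 22597 + 9241 = 31838$)
$I{\left(U,v \right)} = 16 - 4 v$ ($I{\left(U,v \right)} = \left(87 - 91\right) \left(v - 4\right) = - 4 \left(-4 + v\right) = 16 - 4 v$)
$\left(20622 + I{\left(-121,k{\left(10,-3 \right)} \right)}\right) + S = \left(20622 + \left(16 - -12\right)\right) + 31838 = \left(20622 + \left(16 + 12\right)\right) + 31838 = \left(20622 + 28\right) + 31838 = 20650 + 31838 = 52488$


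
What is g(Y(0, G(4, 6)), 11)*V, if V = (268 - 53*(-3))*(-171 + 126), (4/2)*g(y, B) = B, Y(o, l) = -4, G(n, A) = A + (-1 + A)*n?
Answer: -211365/2 ≈ -1.0568e+5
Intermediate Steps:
G(n, A) = A + n*(-1 + A)
g(y, B) = B/2
V = -19215 (V = (268 + 159)*(-45) = 427*(-45) = -19215)
g(Y(0, G(4, 6)), 11)*V = ((½)*11)*(-19215) = (11/2)*(-19215) = -211365/2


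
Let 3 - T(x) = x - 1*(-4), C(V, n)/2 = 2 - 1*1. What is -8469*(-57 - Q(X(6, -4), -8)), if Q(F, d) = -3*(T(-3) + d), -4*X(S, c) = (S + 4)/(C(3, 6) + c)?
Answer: 635175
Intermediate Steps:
C(V, n) = 2 (C(V, n) = 2*(2 - 1*1) = 2*(2 - 1) = 2*1 = 2)
T(x) = -1 - x (T(x) = 3 - (x - 1*(-4)) = 3 - (x + 4) = 3 - (4 + x) = 3 + (-4 - x) = -1 - x)
X(S, c) = -(4 + S)/(4*(2 + c)) (X(S, c) = -(S + 4)/(4*(2 + c)) = -(4 + S)/(4*(2 + c)))
Q(F, d) = -6 - 3*d (Q(F, d) = -3*((-1 - 1*(-3)) + d) = -3*((-1 + 3) + d) = -3*(2 + d) = -6 - 3*d)
-8469*(-57 - Q(X(6, -4), -8)) = -8469*(-57 - (-6 - 3*(-8))) = -8469*(-57 - (-6 + 24)) = -8469*(-57 - 1*18) = -8469*(-57 - 18) = -8469*(-75) = 635175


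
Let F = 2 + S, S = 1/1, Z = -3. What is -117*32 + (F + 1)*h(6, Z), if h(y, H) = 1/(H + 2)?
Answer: -3748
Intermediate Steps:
h(y, H) = 1/(2 + H)
S = 1
F = 3 (F = 2 + 1 = 3)
-117*32 + (F + 1)*h(6, Z) = -117*32 + (3 + 1)/(2 - 3) = -3744 + 4/(-1) = -3744 + 4*(-1) = -3744 - 4 = -3748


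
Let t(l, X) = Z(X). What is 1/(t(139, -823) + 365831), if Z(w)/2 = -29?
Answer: 1/365773 ≈ 2.7339e-6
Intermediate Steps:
Z(w) = -58 (Z(w) = 2*(-29) = -58)
t(l, X) = -58
1/(t(139, -823) + 365831) = 1/(-58 + 365831) = 1/365773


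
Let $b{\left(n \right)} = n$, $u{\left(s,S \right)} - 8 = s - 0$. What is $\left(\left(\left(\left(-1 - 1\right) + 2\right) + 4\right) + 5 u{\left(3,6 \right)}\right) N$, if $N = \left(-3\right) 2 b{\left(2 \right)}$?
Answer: $-708$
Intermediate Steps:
$u{\left(s,S \right)} = 8 + s$ ($u{\left(s,S \right)} = 8 + \left(s - 0\right) = 8 + \left(s + 0\right) = 8 + s$)
$N = -12$ ($N = \left(-3\right) 2 \cdot 2 = \left(-6\right) 2 = -12$)
$\left(\left(\left(\left(-1 - 1\right) + 2\right) + 4\right) + 5 u{\left(3,6 \right)}\right) N = \left(\left(\left(\left(-1 - 1\right) + 2\right) + 4\right) + 5 \left(8 + 3\right)\right) \left(-12\right) = \left(\left(\left(-2 + 2\right) + 4\right) + 5 \cdot 11\right) \left(-12\right) = \left(\left(0 + 4\right) + 55\right) \left(-12\right) = \left(4 + 55\right) \left(-12\right) = 59 \left(-12\right) = -708$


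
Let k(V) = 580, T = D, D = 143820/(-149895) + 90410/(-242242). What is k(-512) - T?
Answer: 234541030151/403454051 ≈ 581.33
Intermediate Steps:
D = -537680571/403454051 (D = 143820*(-1/149895) + 90410*(-1/242242) = -3196/3331 - 45205/121121 = -537680571/403454051 ≈ -1.3327)
T = -537680571/403454051 ≈ -1.3327
k(-512) - T = 580 - 1*(-537680571/403454051) = 580 + 537680571/403454051 = 234541030151/403454051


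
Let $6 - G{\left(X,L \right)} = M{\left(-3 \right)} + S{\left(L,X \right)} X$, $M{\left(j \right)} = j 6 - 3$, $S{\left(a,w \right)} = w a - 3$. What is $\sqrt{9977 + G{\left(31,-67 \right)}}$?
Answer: $6 \sqrt{2069} \approx 272.92$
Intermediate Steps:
$S{\left(a,w \right)} = -3 + a w$ ($S{\left(a,w \right)} = a w - 3 = -3 + a w$)
$M{\left(j \right)} = -3 + 6 j$ ($M{\left(j \right)} = 6 j - 3 = -3 + 6 j$)
$G{\left(X,L \right)} = 27 - X \left(-3 + L X\right)$ ($G{\left(X,L \right)} = 6 - \left(\left(-3 + 6 \left(-3\right)\right) + \left(-3 + L X\right) X\right) = 6 - \left(\left(-3 - 18\right) + X \left(-3 + L X\right)\right) = 6 - \left(-21 + X \left(-3 + L X\right)\right) = 27 - X \left(-3 + L X\right)$)
$\sqrt{9977 + G{\left(31,-67 \right)}} = \sqrt{9977 - \left(-27 + 31 \left(-3 - 2077\right)\right)} = \sqrt{9977 - \left(-27 + 31 \left(-2080\right)\right)} = \sqrt{9977 + \left(27 + 64480\right)} = \sqrt{9977 + 64507} = \sqrt{74484} = 6 \sqrt{2069}$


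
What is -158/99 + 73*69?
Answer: 498505/99 ≈ 5035.4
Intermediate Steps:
-158/99 + 73*69 = -158*1/99 + 5037 = -158/99 + 5037 = 498505/99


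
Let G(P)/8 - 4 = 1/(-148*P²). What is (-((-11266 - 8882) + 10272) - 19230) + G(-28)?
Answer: -135206289/14504 ≈ -9322.0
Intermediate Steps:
G(P) = 32 - 2/(37*P²) (G(P) = 32 + 8/((-148*P²)) = 32 + 8*(-1/(148*P²)) = 32 - 2/(37*P²))
(-((-11266 - 8882) + 10272) - 19230) + G(-28) = (-((-11266 - 8882) + 10272) - 19230) + (32 - 2/37/(-28)²) = (-(-20148 + 10272) - 19230) + (32 - 2/37*1/784) = (-1*(-9876) - 19230) + (32 - 1/14504) = (9876 - 19230) + 464127/14504 = -9354 + 464127/14504 = -135206289/14504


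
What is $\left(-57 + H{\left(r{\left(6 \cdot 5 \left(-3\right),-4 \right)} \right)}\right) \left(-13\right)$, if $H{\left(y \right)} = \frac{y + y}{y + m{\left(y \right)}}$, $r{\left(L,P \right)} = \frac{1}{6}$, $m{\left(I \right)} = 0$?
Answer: $715$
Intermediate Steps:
$r{\left(L,P \right)} = \frac{1}{6}$
$H{\left(y \right)} = 2$ ($H{\left(y \right)} = \frac{y + y}{y + 0} = \frac{2 y}{y} = 2$)
$\left(-57 + H{\left(r{\left(6 \cdot 5 \left(-3\right),-4 \right)} \right)}\right) \left(-13\right) = \left(-57 + 2\right) \left(-13\right) = \left(-55\right) \left(-13\right) = 715$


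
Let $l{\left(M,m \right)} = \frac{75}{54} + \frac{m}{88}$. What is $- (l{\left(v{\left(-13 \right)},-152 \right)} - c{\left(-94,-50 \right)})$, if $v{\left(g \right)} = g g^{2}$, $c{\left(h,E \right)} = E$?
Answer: $- \frac{9833}{198} \approx -49.662$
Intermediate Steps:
$v{\left(g \right)} = g^{3}$
$l{\left(M,m \right)} = \frac{25}{18} + \frac{m}{88}$ ($l{\left(M,m \right)} = 75 \cdot \frac{1}{54} + m \frac{1}{88} = \frac{25}{18} + \frac{m}{88}$)
$- (l{\left(v{\left(-13 \right)},-152 \right)} - c{\left(-94,-50 \right)}) = - (\left(\frac{25}{18} + \frac{1}{88} \left(-152\right)\right) - -50) = - (\left(\frac{25}{18} - \frac{19}{11}\right) + 50) = - (- \frac{67}{198} + 50) = \left(-1\right) \frac{9833}{198} = - \frac{9833}{198}$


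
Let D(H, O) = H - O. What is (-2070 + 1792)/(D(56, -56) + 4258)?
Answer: -139/2185 ≈ -0.063616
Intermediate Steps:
(-2070 + 1792)/(D(56, -56) + 4258) = (-2070 + 1792)/((56 - 1*(-56)) + 4258) = -278/((56 + 56) + 4258) = -278/(112 + 4258) = -278/4370 = -278*1/4370 = -139/2185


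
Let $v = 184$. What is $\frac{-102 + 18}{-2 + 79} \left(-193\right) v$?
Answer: $\frac{426144}{11} \approx 38740.0$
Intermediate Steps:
$\frac{-102 + 18}{-2 + 79} \left(-193\right) v = \frac{-102 + 18}{-2 + 79} \left(-193\right) 184 = - \frac{84}{77} \left(-193\right) 184 = \left(-84\right) \frac{1}{77} \left(-193\right) 184 = \left(- \frac{12}{11}\right) \left(-193\right) 184 = \frac{2316}{11} \cdot 184 = \frac{426144}{11}$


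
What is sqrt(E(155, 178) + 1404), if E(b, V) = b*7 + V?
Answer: sqrt(2667) ≈ 51.643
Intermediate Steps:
E(b, V) = V + 7*b (E(b, V) = 7*b + V = V + 7*b)
sqrt(E(155, 178) + 1404) = sqrt((178 + 7*155) + 1404) = sqrt((178 + 1085) + 1404) = sqrt(1263 + 1404) = sqrt(2667)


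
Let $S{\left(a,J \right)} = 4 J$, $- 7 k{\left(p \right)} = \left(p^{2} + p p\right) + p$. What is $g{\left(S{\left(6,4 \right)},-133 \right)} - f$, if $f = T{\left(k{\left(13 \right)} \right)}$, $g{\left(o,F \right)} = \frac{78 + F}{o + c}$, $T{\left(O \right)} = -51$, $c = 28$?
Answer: $\frac{199}{4} \approx 49.75$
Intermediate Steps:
$k{\left(p \right)} = - \frac{2 p^{2}}{7} - \frac{p}{7}$ ($k{\left(p \right)} = - \frac{\left(p^{2} + p p\right) + p}{7} = - \frac{\left(p^{2} + p^{2}\right) + p}{7} = - \frac{2 p^{2} + p}{7} = - \frac{p + 2 p^{2}}{7} = - \frac{2 p^{2}}{7} - \frac{p}{7}$)
$g{\left(o,F \right)} = \frac{78 + F}{28 + o}$ ($g{\left(o,F \right)} = \frac{78 + F}{o + 28} = \frac{78 + F}{28 + o}$)
$f = -51$
$g{\left(S{\left(6,4 \right)},-133 \right)} - f = \frac{78 - 133}{28 + 4 \cdot 4} - -51 = \frac{1}{28 + 16} \left(-55\right) + 51 = \frac{1}{44} \left(-55\right) + 51 = - \frac{5}{4} + 51 = \frac{199}{4}$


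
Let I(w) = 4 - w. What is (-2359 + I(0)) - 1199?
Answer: -3554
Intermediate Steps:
(-2359 + I(0)) - 1199 = (-2359 + (4 - 1*0)) - 1199 = (-2359 + (4 + 0)) - 1199 = (-2359 + 4) - 1199 = -2355 - 1199 = -3554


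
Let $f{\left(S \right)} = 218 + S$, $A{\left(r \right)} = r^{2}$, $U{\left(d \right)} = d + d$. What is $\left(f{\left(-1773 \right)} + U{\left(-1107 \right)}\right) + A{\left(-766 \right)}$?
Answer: $582987$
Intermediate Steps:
$U{\left(d \right)} = 2 d$
$\left(f{\left(-1773 \right)} + U{\left(-1107 \right)}\right) + A{\left(-766 \right)} = \left(\left(218 - 1773\right) + 2 \left(-1107\right)\right) + \left(-766\right)^{2} = \left(-1555 - 2214\right) + 586756 = -3769 + 586756 = 582987$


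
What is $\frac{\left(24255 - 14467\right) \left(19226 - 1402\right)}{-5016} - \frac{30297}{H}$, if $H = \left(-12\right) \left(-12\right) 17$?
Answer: $- \frac{5933795299}{170544} \approx -34793.0$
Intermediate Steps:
$H = 2448$ ($H = 144 \cdot 17 = 2448$)
$\frac{\left(24255 - 14467\right) \left(19226 - 1402\right)}{-5016} - \frac{30297}{H} = \frac{\left(24255 - 14467\right) \left(19226 - 1402\right)}{-5016} - \frac{30297}{2448} = 9788 \cdot 17824 \left(- \frac{1}{5016}\right) - \frac{10099}{816} = 174461312 \left(- \frac{1}{5016}\right) - \frac{10099}{816} = - \frac{21807664}{627} - \frac{10099}{816} = - \frac{5933795299}{170544}$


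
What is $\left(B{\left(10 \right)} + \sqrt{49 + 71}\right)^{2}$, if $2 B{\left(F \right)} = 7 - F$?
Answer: $\frac{489}{4} - 6 \sqrt{30} \approx 89.387$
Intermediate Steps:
$B{\left(F \right)} = \frac{7}{2} - \frac{F}{2}$ ($B{\left(F \right)} = \frac{7 - F}{2} = \frac{7}{2} - \frac{F}{2}$)
$\left(B{\left(10 \right)} + \sqrt{49 + 71}\right)^{2} = \left(\left(\frac{7}{2} - 5\right) + \sqrt{49 + 71}\right)^{2} = \left(\left(\frac{7}{2} - 5\right) + \sqrt{120}\right)^{2} = \left(- \frac{3}{2} + 2 \sqrt{30}\right)^{2}$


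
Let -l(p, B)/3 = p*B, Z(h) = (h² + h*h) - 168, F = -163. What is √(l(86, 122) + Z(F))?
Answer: √21494 ≈ 146.61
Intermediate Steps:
Z(h) = -168 + 2*h² (Z(h) = (h² + h²) - 168 = 2*h² - 168 = -168 + 2*h²)
l(p, B) = -3*B*p (l(p, B) = -3*p*B = -3*B*p)
√(l(86, 122) + Z(F)) = √(-3*122*86 + (-168 + 2*(-163)²)) = √(-31476 + (-168 + 2*26569)) = √(-31476 + (-168 + 53138)) = √(-31476 + 52970) = √21494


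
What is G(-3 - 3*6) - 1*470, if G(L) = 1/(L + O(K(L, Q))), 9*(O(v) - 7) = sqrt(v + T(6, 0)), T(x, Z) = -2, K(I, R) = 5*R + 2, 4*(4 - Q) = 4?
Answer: -2485268/5287 - 3*sqrt(15)/5287 ≈ -470.07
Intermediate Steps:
Q = 3 (Q = 4 - 1/4*4 = 4 - 1 = 3)
K(I, R) = 2 + 5*R
O(v) = 7 + sqrt(-2 + v)/9 (O(v) = 7 + sqrt(v - 2)/9 = 7 + sqrt(-2 + v)/9)
G(L) = 1/(7 + L + sqrt(15)/9) (G(L) = 1/(L + (7 + sqrt(-2 + (2 + 5*3))/9)) = 1/(L + (7 + sqrt(-2 + (2 + 15))/9)) = 1/(L + (7 + sqrt(-2 + 17)/9)) = 1/(L + (7 + sqrt(15)/9)) = 1/(7 + L + sqrt(15)/9))
G(-3 - 3*6) - 1*470 = 9/(63 + sqrt(15) + 9*(-3 - 3*6)) - 1*470 = 9/(63 + sqrt(15) + 9*(-3 - 18)) - 470 = 9/(63 + sqrt(15) + 9*(-21)) - 470 = 9/(63 + sqrt(15) - 189) - 470 = 9/(-126 + sqrt(15)) - 470 = -470 + 9/(-126 + sqrt(15))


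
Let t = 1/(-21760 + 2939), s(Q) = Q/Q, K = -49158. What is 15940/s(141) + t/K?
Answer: 14747731324921/925202718 ≈ 15940.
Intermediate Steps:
s(Q) = 1
t = -1/18821 (t = 1/(-18821) = -1/18821 ≈ -5.3132e-5)
15940/s(141) + t/K = 15940/1 - 1/18821/(-49158) = 15940*1 - 1/18821*(-1/49158) = 15940 + 1/925202718 = 14747731324921/925202718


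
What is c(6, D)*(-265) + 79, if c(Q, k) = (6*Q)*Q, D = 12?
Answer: -57161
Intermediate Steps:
c(Q, k) = 6*Q²
c(6, D)*(-265) + 79 = (6*6²)*(-265) + 79 = (6*36)*(-265) + 79 = 216*(-265) + 79 = -57240 + 79 = -57161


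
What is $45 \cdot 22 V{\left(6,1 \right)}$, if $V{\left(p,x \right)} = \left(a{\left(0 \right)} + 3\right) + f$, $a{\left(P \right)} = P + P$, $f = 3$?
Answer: $5940$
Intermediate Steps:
$a{\left(P \right)} = 2 P$
$V{\left(p,x \right)} = 6$ ($V{\left(p,x \right)} = \left(2 \cdot 0 + 3\right) + 3 = \left(0 + 3\right) + 3 = 3 + 3 = 6$)
$45 \cdot 22 V{\left(6,1 \right)} = 45 \cdot 22 \cdot 6 = 990 \cdot 6 = 5940$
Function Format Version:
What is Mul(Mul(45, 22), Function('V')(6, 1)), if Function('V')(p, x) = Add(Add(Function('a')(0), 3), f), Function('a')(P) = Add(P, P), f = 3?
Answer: 5940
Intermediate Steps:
Function('a')(P) = Mul(2, P)
Function('V')(p, x) = 6 (Function('V')(p, x) = Add(Add(Mul(2, 0), 3), 3) = Add(Add(0, 3), 3) = Add(3, 3) = 6)
Mul(Mul(45, 22), Function('V')(6, 1)) = Mul(Mul(45, 22), 6) = Mul(990, 6) = 5940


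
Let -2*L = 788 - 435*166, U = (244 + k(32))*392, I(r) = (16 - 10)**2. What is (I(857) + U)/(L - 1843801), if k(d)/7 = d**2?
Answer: -6182/3847 ≈ -1.6070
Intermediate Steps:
k(d) = 7*d**2
I(r) = 36 (I(r) = 6**2 = 36)
U = 2905504 (U = (244 + 7*32**2)*392 = (244 + 7*1024)*392 = (244 + 7168)*392 = 7412*392 = 2905504)
L = 35711 (L = -(788 - 435*166)/2 = -(788 - 72210)/2 = -1/2*(-71422) = 35711)
(I(857) + U)/(L - 1843801) = (36 + 2905504)/(35711 - 1843801) = 2905540/(-1808090) = 2905540*(-1/1808090) = -6182/3847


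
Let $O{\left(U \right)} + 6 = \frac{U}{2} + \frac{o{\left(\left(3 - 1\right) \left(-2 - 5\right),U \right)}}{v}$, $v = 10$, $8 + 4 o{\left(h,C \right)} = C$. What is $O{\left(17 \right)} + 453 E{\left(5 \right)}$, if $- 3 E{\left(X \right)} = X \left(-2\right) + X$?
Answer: $\frac{30309}{40} \approx 757.72$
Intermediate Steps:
$E{\left(X \right)} = \frac{X}{3}$ ($E{\left(X \right)} = - \frac{X \left(-2\right) + X}{3} = - \frac{- 2 X + X}{3} = - \frac{\left(-1\right) X}{3} = \frac{X}{3}$)
$o{\left(h,C \right)} = -2 + \frac{C}{4}$
$O{\left(U \right)} = - \frac{31}{5} + \frac{21 U}{40}$ ($O{\left(U \right)} = -6 + \left(\frac{U}{2} + \frac{-2 + \frac{U}{4}}{10}\right) = -6 + \left(U \frac{1}{2} + \left(-2 + \frac{U}{4}\right) \frac{1}{10}\right) = -6 + \left(\frac{U}{2} + \left(- \frac{1}{5} + \frac{U}{40}\right)\right) = -6 + \left(- \frac{1}{5} + \frac{21 U}{40}\right) = - \frac{31}{5} + \frac{21 U}{40}$)
$O{\left(17 \right)} + 453 E{\left(5 \right)} = \left(- \frac{31}{5} + \frac{21}{40} \cdot 17\right) + 453 \cdot \frac{1}{3} \cdot 5 = \left(- \frac{31}{5} + \frac{357}{40}\right) + 453 \cdot \frac{5}{3} = \frac{109}{40} + 755 = \frac{30309}{40}$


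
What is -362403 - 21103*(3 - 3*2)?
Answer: -299094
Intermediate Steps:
-362403 - 21103*(3 - 3*2) = -362403 - 21103*(3 - 6) = -362403 - 21103*(-3) = -362403 - 1*(-63309) = -362403 + 63309 = -299094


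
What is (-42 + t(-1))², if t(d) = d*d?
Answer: 1681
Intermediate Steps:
t(d) = d²
(-42 + t(-1))² = (-42 + (-1)²)² = (-42 + 1)² = (-41)² = 1681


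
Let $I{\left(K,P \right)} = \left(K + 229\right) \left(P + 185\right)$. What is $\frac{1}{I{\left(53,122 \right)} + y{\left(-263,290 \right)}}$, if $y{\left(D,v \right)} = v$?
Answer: $\frac{1}{86864} \approx 1.1512 \cdot 10^{-5}$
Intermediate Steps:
$I{\left(K,P \right)} = \left(185 + P\right) \left(229 + K\right)$ ($I{\left(K,P \right)} = \left(229 + K\right) \left(185 + P\right) = \left(185 + P\right) \left(229 + K\right)$)
$\frac{1}{I{\left(53,122 \right)} + y{\left(-263,290 \right)}} = \frac{1}{\left(42365 + 185 \cdot 53 + 229 \cdot 122 + 53 \cdot 122\right) + 290} = \frac{1}{\left(42365 + 9805 + 27938 + 6466\right) + 290} = \frac{1}{86574 + 290} = \frac{1}{86864}$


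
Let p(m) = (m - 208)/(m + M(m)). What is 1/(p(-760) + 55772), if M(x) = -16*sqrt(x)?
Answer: 672900675/37529657559881 + 484*I*sqrt(190)/37529657559881 ≈ 1.793e-5 + 1.7777e-10*I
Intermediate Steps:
p(m) = (-208 + m)/(m - 16*sqrt(m)) (p(m) = (m - 208)/(m - 16*sqrt(m)) = (-208 + m)/(m - 16*sqrt(m)))
1/(p(-760) + 55772) = 1/((208 - 1*(-760))/(-1*(-760) + 16*sqrt(-760)) + 55772) = 1/((208 + 760)/(760 + 16*(2*I*sqrt(190))) + 55772) = 1/(968/(760 + 32*I*sqrt(190)) + 55772) = 1/(55772 + 968/(760 + 32*I*sqrt(190)))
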